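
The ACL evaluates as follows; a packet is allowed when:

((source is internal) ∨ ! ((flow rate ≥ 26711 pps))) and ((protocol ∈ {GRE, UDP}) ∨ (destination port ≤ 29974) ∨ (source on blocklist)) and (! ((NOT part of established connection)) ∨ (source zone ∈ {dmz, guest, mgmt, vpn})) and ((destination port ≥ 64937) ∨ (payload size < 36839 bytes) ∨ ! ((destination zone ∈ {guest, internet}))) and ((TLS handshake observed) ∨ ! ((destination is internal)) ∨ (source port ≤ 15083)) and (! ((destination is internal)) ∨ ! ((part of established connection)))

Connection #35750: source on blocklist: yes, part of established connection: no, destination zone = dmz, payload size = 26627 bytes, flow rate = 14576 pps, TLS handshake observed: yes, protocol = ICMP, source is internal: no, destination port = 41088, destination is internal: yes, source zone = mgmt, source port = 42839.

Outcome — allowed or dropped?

Allowed

Atomic conditions:
  source is internal: no → false
  flow rate ≥ 26711 pps: 14576 ≥ 26711 is false
  protocol ∈ {GRE, UDP}: ICMP is not in the set → false
  destination port ≤ 29974: 41088 ≤ 29974 is false
  source on blocklist: yes → true
  NOT part of established connection: no → true
  source zone ∈ {dmz, guest, mgmt, vpn}: mgmt is in the set → true
  destination port ≥ 64937: 41088 ≥ 64937 is false
  payload size < 36839 bytes: 26627 < 36839 is true
  destination zone ∈ {guest, internet}: dmz is not in the set → false
  TLS handshake observed: yes → true
  destination is internal: yes → true
  source port ≤ 15083: 42839 ≤ 15083 is false
  part of established connection: no → false
Combine:
[1.2] NOT false = true
[1] false OR true = true
[2] false OR false OR true = true
[3.1] NOT true = false
[3] false OR true = true
[4.3] NOT false = true
[4] false OR true OR true = true
[5.2] NOT true = false
[5] true OR false OR false = true
[6.1] NOT true = false
[6.2] NOT false = true
[6] false OR true = true
[root] true AND true AND true AND true AND true AND true = true
Overall: true → allowed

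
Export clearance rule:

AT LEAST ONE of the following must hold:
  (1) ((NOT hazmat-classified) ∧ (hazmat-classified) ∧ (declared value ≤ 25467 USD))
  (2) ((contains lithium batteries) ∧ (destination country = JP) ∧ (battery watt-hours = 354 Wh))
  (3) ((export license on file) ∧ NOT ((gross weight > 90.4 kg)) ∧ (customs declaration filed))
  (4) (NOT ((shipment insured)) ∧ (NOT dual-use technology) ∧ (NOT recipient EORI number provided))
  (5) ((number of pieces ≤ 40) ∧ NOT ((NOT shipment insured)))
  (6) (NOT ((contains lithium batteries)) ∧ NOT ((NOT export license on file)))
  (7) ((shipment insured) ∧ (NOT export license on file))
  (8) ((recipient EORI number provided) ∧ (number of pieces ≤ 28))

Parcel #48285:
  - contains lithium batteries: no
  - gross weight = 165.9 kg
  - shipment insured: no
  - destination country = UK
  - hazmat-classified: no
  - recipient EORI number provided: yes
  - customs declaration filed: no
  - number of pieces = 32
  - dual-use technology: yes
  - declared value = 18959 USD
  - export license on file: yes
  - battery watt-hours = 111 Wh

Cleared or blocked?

Cleared

Atomic conditions:
  NOT hazmat-classified: no → true
  hazmat-classified: no → false
  declared value ≤ 25467 USD: 18959 ≤ 25467 is true
  contains lithium batteries: no → false
  destination country = JP: UK == JP is false
  battery watt-hours = 354 Wh: 111 == 354 is false
  export license on file: yes → true
  gross weight > 90.4 kg: 165.9 > 90.4 is true
  customs declaration filed: no → false
  shipment insured: no → false
  NOT dual-use technology: yes → false
  NOT recipient EORI number provided: yes → false
  number of pieces ≤ 40: 32 ≤ 40 is true
  NOT shipment insured: no → true
  NOT export license on file: yes → false
  recipient EORI number provided: yes → true
  number of pieces ≤ 28: 32 ≤ 28 is false
Combine:
[1] true AND false AND true = false
[2] false AND false AND false = false
[3.2] NOT true = false
[3] true AND false AND false = false
[4.1] NOT false = true
[4] true AND false AND false = false
[5.2] NOT true = false
[5] true AND false = false
[6.1] NOT false = true
[6.2] NOT false = true
[6] true AND true = true
[7] false AND false = false
[8] true AND false = false
[root] false OR false OR false OR false OR false OR true OR false OR false = true
Overall: true → cleared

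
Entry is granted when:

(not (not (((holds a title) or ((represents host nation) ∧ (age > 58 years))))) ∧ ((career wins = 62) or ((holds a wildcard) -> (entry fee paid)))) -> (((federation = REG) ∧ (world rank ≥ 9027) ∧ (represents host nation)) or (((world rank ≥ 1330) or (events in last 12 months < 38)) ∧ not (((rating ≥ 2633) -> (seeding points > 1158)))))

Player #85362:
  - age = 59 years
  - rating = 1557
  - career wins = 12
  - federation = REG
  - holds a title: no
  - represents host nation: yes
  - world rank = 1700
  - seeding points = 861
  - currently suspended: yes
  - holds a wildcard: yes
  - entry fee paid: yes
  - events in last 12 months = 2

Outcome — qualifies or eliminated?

Eliminated

Atomic conditions:
  holds a title: no → false
  represents host nation: yes → true
  age > 58 years: 59 > 58 is true
  career wins = 62: 12 == 62 is false
  holds a wildcard: yes → true
  entry fee paid: yes → true
  federation = REG: REG == REG is true
  world rank ≥ 9027: 1700 ≥ 9027 is false
  world rank ≥ 1330: 1700 ≥ 1330 is true
  events in last 12 months < 38: 2 < 38 is true
  rating ≥ 2633: 1557 ≥ 2633 is false
  seeding points > 1158: 861 > 1158 is false
Combine:
[1.1.1.1.2] true AND true = true
[1.1.1.1] false OR true = true
[1.1.1] NOT true = false
[1.1] NOT false = true
[1.2.2] true → true = true
[1.2] false OR true = true
[1] true AND true = true
[2.1] true AND false AND true = false
[2.2.1] true OR true = true
[2.2.2.1] false → false (antecedent false ⇒ implication holds) = true
[2.2.2] NOT true = false
[2.2] true AND false = false
[2] false OR false = false
[root] true → false = false
Overall: false → eliminated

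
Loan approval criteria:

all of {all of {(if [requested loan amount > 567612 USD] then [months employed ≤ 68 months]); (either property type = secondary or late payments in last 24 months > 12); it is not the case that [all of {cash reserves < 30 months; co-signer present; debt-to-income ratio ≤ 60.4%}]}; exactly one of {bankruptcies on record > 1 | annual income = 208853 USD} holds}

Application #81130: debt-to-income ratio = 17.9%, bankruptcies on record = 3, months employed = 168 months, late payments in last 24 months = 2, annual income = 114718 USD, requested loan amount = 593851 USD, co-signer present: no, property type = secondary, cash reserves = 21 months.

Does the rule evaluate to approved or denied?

Denied

Atomic conditions:
  requested loan amount > 567612 USD: 593851 > 567612 is true
  months employed ≤ 68 months: 168 ≤ 68 is false
  property type = secondary: secondary == secondary is true
  late payments in last 24 months > 12: 2 > 12 is false
  cash reserves < 30 months: 21 < 30 is true
  co-signer present: no → false
  debt-to-income ratio ≤ 60.4%: 17.9 ≤ 60.4 is true
  bankruptcies on record > 1: 3 > 1 is true
  annual income = 208853 USD: 114718 == 208853 is false
Combine:
[1.1] true → false = false
[1.2] true OR false = true
[1.3.1] true AND false AND true = false
[1.3] NOT false = true
[1] false AND true AND true = false
[2] exactly-one(true, false) = true
[root] false AND true = false
Overall: false → denied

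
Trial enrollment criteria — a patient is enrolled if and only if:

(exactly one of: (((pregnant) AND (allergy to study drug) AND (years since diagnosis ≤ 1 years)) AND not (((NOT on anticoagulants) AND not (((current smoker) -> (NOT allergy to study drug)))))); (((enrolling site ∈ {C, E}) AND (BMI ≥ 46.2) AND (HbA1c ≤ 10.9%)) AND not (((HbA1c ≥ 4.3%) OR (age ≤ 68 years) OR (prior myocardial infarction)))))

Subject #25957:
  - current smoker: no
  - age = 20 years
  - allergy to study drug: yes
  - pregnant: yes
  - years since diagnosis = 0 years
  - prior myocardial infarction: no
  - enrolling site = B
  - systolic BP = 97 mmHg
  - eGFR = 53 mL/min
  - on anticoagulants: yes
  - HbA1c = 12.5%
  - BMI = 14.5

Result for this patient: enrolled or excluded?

Atomic conditions:
  pregnant: yes → true
  allergy to study drug: yes → true
  years since diagnosis ≤ 1 years: 0 ≤ 1 is true
  NOT on anticoagulants: yes → false
  current smoker: no → false
  NOT allergy to study drug: yes → false
  enrolling site ∈ {C, E}: B is not in the set → false
  BMI ≥ 46.2: 14.5 ≥ 46.2 is false
  HbA1c ≤ 10.9%: 12.5 ≤ 10.9 is false
  HbA1c ≥ 4.3%: 12.5 ≥ 4.3 is true
  age ≤ 68 years: 20 ≤ 68 is true
  prior myocardial infarction: no → false
Combine:
[1.1] true AND true AND true = true
[1.2.1.2.1] false → false (antecedent false ⇒ implication holds) = true
[1.2.1.2] NOT true = false
[1.2.1] false AND false = false
[1.2] NOT false = true
[1] true AND true = true
[2.1] false AND false AND false = false
[2.2.1] true OR true OR false = true
[2.2] NOT true = false
[2] false AND false = false
[root] exactly-one(true, false) = true
Overall: true → enrolled

Enrolled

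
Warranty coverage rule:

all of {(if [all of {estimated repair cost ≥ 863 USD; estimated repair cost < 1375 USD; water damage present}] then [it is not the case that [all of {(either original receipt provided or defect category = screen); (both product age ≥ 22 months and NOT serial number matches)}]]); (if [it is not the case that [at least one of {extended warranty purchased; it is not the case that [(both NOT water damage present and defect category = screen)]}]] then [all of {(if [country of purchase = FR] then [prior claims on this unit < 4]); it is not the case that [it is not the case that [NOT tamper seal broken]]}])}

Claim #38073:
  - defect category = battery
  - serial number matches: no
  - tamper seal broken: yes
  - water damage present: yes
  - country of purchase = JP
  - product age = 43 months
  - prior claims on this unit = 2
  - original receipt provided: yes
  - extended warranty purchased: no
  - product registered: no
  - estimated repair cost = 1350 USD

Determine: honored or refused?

Refused

Atomic conditions:
  estimated repair cost ≥ 863 USD: 1350 ≥ 863 is true
  estimated repair cost < 1375 USD: 1350 < 1375 is true
  water damage present: yes → true
  original receipt provided: yes → true
  defect category = screen: battery == screen is false
  product age ≥ 22 months: 43 ≥ 22 is true
  NOT serial number matches: no → true
  extended warranty purchased: no → false
  NOT water damage present: yes → false
  country of purchase = FR: JP == FR is false
  prior claims on this unit < 4: 2 < 4 is true
  NOT tamper seal broken: yes → false
Combine:
[1.1] true AND true AND true = true
[1.2.1.1] true OR false = true
[1.2.1.2] true AND true = true
[1.2.1] true AND true = true
[1.2] NOT true = false
[1] true → false = false
[2.1.1.2.1] false AND false = false
[2.1.1.2] NOT false = true
[2.1.1] false OR true = true
[2.1] NOT true = false
[2.2.1] false → true (antecedent false ⇒ implication holds) = true
[2.2.2.1] NOT false = true
[2.2.2] NOT true = false
[2.2] true AND false = false
[2] false → false (antecedent false ⇒ implication holds) = true
[root] false AND true = false
Overall: false → refused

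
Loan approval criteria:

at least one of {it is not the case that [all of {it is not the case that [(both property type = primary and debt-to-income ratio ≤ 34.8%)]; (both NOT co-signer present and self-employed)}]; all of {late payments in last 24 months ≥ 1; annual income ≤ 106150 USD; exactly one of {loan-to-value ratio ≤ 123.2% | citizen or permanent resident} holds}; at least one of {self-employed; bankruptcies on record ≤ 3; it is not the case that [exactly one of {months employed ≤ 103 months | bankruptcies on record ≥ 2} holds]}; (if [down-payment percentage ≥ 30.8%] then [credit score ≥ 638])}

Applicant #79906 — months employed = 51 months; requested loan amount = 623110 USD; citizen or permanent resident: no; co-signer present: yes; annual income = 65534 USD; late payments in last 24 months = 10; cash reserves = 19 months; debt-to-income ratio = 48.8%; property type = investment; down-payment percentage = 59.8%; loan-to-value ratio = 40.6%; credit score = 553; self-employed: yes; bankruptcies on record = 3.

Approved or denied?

Approved

Atomic conditions:
  property type = primary: investment == primary is false
  debt-to-income ratio ≤ 34.8%: 48.8 ≤ 34.8 is false
  NOT co-signer present: yes → false
  self-employed: yes → true
  late payments in last 24 months ≥ 1: 10 ≥ 1 is true
  annual income ≤ 106150 USD: 65534 ≤ 106150 is true
  loan-to-value ratio ≤ 123.2%: 40.6 ≤ 123.2 is true
  citizen or permanent resident: no → false
  bankruptcies on record ≤ 3: 3 ≤ 3 is true
  months employed ≤ 103 months: 51 ≤ 103 is true
  bankruptcies on record ≥ 2: 3 ≥ 2 is true
  down-payment percentage ≥ 30.8%: 59.8 ≥ 30.8 is true
  credit score ≥ 638: 553 ≥ 638 is false
Combine:
[1.1.1.1] false AND false = false
[1.1.1] NOT false = true
[1.1.2] false AND true = false
[1.1] true AND false = false
[1] NOT false = true
[2.3] exactly-one(true, false) = true
[2] true AND true AND true = true
[3.3.1] exactly-one(true, true) = false
[3.3] NOT false = true
[3] true OR true OR true = true
[4] true → false = false
[root] true OR true OR true OR false = true
Overall: true → approved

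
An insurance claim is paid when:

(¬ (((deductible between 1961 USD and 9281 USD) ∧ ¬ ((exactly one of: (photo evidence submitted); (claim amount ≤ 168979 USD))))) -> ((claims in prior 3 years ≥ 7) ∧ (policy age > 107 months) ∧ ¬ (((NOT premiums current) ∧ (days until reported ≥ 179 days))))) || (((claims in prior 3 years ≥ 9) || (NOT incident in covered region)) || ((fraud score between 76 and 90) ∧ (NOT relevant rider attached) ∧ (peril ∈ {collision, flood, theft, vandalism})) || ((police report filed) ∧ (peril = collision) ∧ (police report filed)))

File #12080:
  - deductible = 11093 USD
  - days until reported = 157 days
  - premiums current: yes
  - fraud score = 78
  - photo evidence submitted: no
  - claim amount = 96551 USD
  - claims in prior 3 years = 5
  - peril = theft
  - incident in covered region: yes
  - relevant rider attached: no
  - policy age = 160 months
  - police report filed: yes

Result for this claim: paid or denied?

Atomic conditions:
  deductible between 1961 USD and 9281 USD: 11093 in [1961, 9281] is false
  photo evidence submitted: no → false
  claim amount ≤ 168979 USD: 96551 ≤ 168979 is true
  claims in prior 3 years ≥ 7: 5 ≥ 7 is false
  policy age > 107 months: 160 > 107 is true
  NOT premiums current: yes → false
  days until reported ≥ 179 days: 157 ≥ 179 is false
  claims in prior 3 years ≥ 9: 5 ≥ 9 is false
  NOT incident in covered region: yes → false
  fraud score between 76 and 90: 78 in [76, 90] is true
  NOT relevant rider attached: no → true
  peril ∈ {collision, flood, theft, vandalism}: theft is in the set → true
  police report filed: yes → true
  peril = collision: theft == collision is false
Combine:
[1.1.1.2.1] exactly-one(false, true) = true
[1.1.1.2] NOT true = false
[1.1.1] false AND false = false
[1.1] NOT false = true
[1.2.3.1] false AND false = false
[1.2.3] NOT false = true
[1.2] false AND true AND true = false
[1] true → false = false
[2.1] false OR false = false
[2.2] true AND true AND true = true
[2.3] true AND false AND true = false
[2] false OR true OR false = true
[root] false OR true = true
Overall: true → paid

Paid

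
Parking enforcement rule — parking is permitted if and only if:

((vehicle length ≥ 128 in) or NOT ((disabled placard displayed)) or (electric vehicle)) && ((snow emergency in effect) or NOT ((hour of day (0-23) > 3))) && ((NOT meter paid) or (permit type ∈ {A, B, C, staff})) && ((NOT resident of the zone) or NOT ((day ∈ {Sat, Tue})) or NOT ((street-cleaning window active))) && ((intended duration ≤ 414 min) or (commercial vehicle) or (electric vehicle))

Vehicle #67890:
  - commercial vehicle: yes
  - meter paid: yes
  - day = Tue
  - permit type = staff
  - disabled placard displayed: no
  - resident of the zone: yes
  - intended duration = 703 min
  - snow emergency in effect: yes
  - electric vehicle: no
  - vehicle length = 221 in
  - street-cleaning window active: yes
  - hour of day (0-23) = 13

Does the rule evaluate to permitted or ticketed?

Ticketed

Atomic conditions:
  vehicle length ≥ 128 in: 221 ≥ 128 is true
  disabled placard displayed: no → false
  electric vehicle: no → false
  snow emergency in effect: yes → true
  hour of day (0-23) > 3: 13 > 3 is true
  NOT meter paid: yes → false
  permit type ∈ {A, B, C, staff}: staff is in the set → true
  NOT resident of the zone: yes → false
  day ∈ {Sat, Tue}: Tue is in the set → true
  street-cleaning window active: yes → true
  intended duration ≤ 414 min: 703 ≤ 414 is false
  commercial vehicle: yes → true
Combine:
[1.2] NOT false = true
[1] true OR true OR false = true
[2.2] NOT true = false
[2] true OR false = true
[3] false OR true = true
[4.2] NOT true = false
[4.3] NOT true = false
[4] false OR false OR false = false
[5] false OR true OR false = true
[root] true AND true AND true AND false AND true = false
Overall: false → ticketed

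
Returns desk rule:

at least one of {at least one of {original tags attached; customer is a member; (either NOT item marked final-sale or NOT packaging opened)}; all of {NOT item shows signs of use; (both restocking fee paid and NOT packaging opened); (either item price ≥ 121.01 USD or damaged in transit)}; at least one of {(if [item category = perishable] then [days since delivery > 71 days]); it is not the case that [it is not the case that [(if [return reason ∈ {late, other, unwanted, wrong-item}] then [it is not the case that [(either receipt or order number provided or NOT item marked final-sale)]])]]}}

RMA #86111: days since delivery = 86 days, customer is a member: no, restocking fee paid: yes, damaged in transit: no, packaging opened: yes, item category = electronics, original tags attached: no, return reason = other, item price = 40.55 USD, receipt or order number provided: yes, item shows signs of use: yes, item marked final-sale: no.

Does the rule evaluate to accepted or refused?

Atomic conditions:
  original tags attached: no → false
  customer is a member: no → false
  NOT item marked final-sale: no → true
  NOT packaging opened: yes → false
  NOT item shows signs of use: yes → false
  restocking fee paid: yes → true
  item price ≥ 121.01 USD: 40.55 ≥ 121.01 is false
  damaged in transit: no → false
  item category = perishable: electronics == perishable is false
  days since delivery > 71 days: 86 > 71 is true
  return reason ∈ {late, other, unwanted, wrong-item}: other is in the set → true
  receipt or order number provided: yes → true
Combine:
[1.3] true OR false = true
[1] false OR false OR true = true
[2.2] true AND false = false
[2.3] false OR false = false
[2] false AND false AND false = false
[3.1] false → true (antecedent false ⇒ implication holds) = true
[3.2.1.1.2.1] true OR true = true
[3.2.1.1.2] NOT true = false
[3.2.1.1] true → false = false
[3.2.1] NOT false = true
[3.2] NOT true = false
[3] true OR false = true
[root] true OR false OR true = true
Overall: true → accepted

Accepted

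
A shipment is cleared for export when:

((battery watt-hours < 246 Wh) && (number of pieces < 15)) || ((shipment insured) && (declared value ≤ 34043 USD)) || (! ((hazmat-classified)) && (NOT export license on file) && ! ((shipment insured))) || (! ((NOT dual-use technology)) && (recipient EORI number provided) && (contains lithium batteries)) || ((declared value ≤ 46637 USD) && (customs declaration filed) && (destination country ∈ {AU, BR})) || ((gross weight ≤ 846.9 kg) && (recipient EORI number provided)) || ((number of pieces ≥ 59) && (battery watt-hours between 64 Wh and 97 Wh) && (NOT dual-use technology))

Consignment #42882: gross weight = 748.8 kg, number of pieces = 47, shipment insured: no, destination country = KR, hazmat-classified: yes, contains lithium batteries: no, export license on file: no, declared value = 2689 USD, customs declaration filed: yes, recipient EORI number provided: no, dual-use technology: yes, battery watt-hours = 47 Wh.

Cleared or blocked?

Blocked

Atomic conditions:
  battery watt-hours < 246 Wh: 47 < 246 is true
  number of pieces < 15: 47 < 15 is false
  shipment insured: no → false
  declared value ≤ 34043 USD: 2689 ≤ 34043 is true
  hazmat-classified: yes → true
  NOT export license on file: no → true
  NOT dual-use technology: yes → false
  recipient EORI number provided: no → false
  contains lithium batteries: no → false
  declared value ≤ 46637 USD: 2689 ≤ 46637 is true
  customs declaration filed: yes → true
  destination country ∈ {AU, BR}: KR is not in the set → false
  gross weight ≤ 846.9 kg: 748.8 ≤ 846.9 is true
  number of pieces ≥ 59: 47 ≥ 59 is false
  battery watt-hours between 64 Wh and 97 Wh: 47 in [64, 97] is false
Combine:
[1] true AND false = false
[2] false AND true = false
[3.1] NOT true = false
[3.3] NOT false = true
[3] false AND true AND true = false
[4.1] NOT false = true
[4] true AND false AND false = false
[5] true AND true AND false = false
[6] true AND false = false
[7] false AND false AND false = false
[root] false OR false OR false OR false OR false OR false OR false = false
Overall: false → blocked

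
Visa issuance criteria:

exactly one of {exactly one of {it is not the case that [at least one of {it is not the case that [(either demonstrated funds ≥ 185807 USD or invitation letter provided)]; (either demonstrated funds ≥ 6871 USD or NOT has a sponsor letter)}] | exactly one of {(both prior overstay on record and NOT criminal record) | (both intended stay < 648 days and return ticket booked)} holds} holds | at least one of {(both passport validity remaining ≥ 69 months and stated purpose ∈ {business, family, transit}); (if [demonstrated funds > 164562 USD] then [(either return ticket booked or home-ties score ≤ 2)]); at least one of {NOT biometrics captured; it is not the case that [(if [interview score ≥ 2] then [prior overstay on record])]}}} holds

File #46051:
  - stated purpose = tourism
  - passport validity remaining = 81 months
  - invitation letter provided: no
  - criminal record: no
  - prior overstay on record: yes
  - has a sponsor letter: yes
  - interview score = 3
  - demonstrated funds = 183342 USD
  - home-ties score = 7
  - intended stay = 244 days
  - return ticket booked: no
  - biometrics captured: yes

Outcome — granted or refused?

Granted

Atomic conditions:
  demonstrated funds ≥ 185807 USD: 183342 ≥ 185807 is false
  invitation letter provided: no → false
  demonstrated funds ≥ 6871 USD: 183342 ≥ 6871 is true
  NOT has a sponsor letter: yes → false
  prior overstay on record: yes → true
  NOT criminal record: no → true
  intended stay < 648 days: 244 < 648 is true
  return ticket booked: no → false
  passport validity remaining ≥ 69 months: 81 ≥ 69 is true
  stated purpose ∈ {business, family, transit}: tourism is not in the set → false
  demonstrated funds > 164562 USD: 183342 > 164562 is true
  home-ties score ≤ 2: 7 ≤ 2 is false
  NOT biometrics captured: yes → false
  interview score ≥ 2: 3 ≥ 2 is true
Combine:
[1.1.1.1.1] false OR false = false
[1.1.1.1] NOT false = true
[1.1.1.2] true OR false = true
[1.1.1] true OR true = true
[1.1] NOT true = false
[1.2.1] true AND true = true
[1.2.2] true AND false = false
[1.2] exactly-one(true, false) = true
[1] exactly-one(false, true) = true
[2.1] true AND false = false
[2.2.2] false OR false = false
[2.2] true → false = false
[2.3.2.1] true → true = true
[2.3.2] NOT true = false
[2.3] false OR false = false
[2] false OR false OR false = false
[root] exactly-one(true, false) = true
Overall: true → granted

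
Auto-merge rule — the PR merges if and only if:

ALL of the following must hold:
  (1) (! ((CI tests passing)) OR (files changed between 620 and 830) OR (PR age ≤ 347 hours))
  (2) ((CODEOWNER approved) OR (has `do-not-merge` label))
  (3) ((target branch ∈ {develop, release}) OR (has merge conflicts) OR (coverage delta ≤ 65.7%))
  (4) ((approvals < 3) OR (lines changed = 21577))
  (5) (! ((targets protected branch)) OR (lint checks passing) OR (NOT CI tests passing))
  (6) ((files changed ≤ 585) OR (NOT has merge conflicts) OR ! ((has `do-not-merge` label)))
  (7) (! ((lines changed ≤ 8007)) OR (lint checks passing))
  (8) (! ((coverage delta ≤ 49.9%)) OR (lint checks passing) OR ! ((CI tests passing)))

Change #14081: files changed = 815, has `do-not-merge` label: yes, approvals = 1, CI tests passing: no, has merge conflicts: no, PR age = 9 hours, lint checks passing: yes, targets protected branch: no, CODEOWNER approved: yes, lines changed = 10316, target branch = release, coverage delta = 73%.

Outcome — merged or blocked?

Atomic conditions:
  CI tests passing: no → false
  files changed between 620 and 830: 815 in [620, 830] is true
  PR age ≤ 347 hours: 9 ≤ 347 is true
  CODEOWNER approved: yes → true
  has `do-not-merge` label: yes → true
  target branch ∈ {develop, release}: release is in the set → true
  has merge conflicts: no → false
  coverage delta ≤ 65.7%: 73 ≤ 65.7 is false
  approvals < 3: 1 < 3 is true
  lines changed = 21577: 10316 == 21577 is false
  targets protected branch: no → false
  lint checks passing: yes → true
  NOT CI tests passing: no → true
  files changed ≤ 585: 815 ≤ 585 is false
  NOT has merge conflicts: no → true
  lines changed ≤ 8007: 10316 ≤ 8007 is false
  coverage delta ≤ 49.9%: 73 ≤ 49.9 is false
Combine:
[1.1] NOT false = true
[1] true OR true OR true = true
[2] true OR true = true
[3] true OR false OR false = true
[4] true OR false = true
[5.1] NOT false = true
[5] true OR true OR true = true
[6.3] NOT true = false
[6] false OR true OR false = true
[7.1] NOT false = true
[7] true OR true = true
[8.1] NOT false = true
[8.3] NOT false = true
[8] true OR true OR true = true
[root] true AND true AND true AND true AND true AND true AND true AND true = true
Overall: true → merged

Merged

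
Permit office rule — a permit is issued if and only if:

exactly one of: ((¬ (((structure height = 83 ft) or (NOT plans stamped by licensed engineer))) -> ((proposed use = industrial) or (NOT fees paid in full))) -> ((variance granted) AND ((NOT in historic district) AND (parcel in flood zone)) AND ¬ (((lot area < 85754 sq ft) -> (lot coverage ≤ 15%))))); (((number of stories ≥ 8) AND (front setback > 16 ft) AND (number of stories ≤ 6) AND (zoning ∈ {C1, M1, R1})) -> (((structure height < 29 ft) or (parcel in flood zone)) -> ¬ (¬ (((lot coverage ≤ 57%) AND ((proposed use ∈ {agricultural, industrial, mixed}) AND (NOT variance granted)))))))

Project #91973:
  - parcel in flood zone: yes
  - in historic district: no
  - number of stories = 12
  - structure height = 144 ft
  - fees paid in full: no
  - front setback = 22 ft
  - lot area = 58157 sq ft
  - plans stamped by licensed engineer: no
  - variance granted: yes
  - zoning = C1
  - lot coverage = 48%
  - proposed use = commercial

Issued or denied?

Denied

Atomic conditions:
  structure height = 83 ft: 144 == 83 is false
  NOT plans stamped by licensed engineer: no → true
  proposed use = industrial: commercial == industrial is false
  NOT fees paid in full: no → true
  variance granted: yes → true
  NOT in historic district: no → true
  parcel in flood zone: yes → true
  lot area < 85754 sq ft: 58157 < 85754 is true
  lot coverage ≤ 15%: 48 ≤ 15 is false
  number of stories ≥ 8: 12 ≥ 8 is true
  front setback > 16 ft: 22 > 16 is true
  number of stories ≤ 6: 12 ≤ 6 is false
  zoning ∈ {C1, M1, R1}: C1 is in the set → true
  structure height < 29 ft: 144 < 29 is false
  lot coverage ≤ 57%: 48 ≤ 57 is true
  proposed use ∈ {agricultural, industrial, mixed}: commercial is not in the set → false
  NOT variance granted: yes → false
Combine:
[1.1.1.1] false OR true = true
[1.1.1] NOT true = false
[1.1.2] false OR true = true
[1.1] false → true (antecedent false ⇒ implication holds) = true
[1.2.2] true AND true = true
[1.2.3.1] true → false = false
[1.2.3] NOT false = true
[1.2] true AND true AND true = true
[1] true → true = true
[2.1] true AND true AND false AND true = false
[2.2.1] false OR true = true
[2.2.2.1.1.2] false AND false = false
[2.2.2.1.1] true AND false = false
[2.2.2.1] NOT false = true
[2.2.2] NOT true = false
[2.2] true → false = false
[2] false → false (antecedent false ⇒ implication holds) = true
[root] exactly-one(true, true) = false
Overall: false → denied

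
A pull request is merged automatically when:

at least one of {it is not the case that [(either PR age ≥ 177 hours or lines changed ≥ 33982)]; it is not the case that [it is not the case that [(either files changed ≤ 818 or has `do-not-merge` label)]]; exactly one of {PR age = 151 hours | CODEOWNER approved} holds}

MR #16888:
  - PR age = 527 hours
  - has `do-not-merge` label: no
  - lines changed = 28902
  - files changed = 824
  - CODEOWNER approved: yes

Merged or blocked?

Merged

Atomic conditions:
  PR age ≥ 177 hours: 527 ≥ 177 is true
  lines changed ≥ 33982: 28902 ≥ 33982 is false
  files changed ≤ 818: 824 ≤ 818 is false
  has `do-not-merge` label: no → false
  PR age = 151 hours: 527 == 151 is false
  CODEOWNER approved: yes → true
Combine:
[1.1] true OR false = true
[1] NOT true = false
[2.1.1] false OR false = false
[2.1] NOT false = true
[2] NOT true = false
[3] exactly-one(false, true) = true
[root] false OR false OR true = true
Overall: true → merged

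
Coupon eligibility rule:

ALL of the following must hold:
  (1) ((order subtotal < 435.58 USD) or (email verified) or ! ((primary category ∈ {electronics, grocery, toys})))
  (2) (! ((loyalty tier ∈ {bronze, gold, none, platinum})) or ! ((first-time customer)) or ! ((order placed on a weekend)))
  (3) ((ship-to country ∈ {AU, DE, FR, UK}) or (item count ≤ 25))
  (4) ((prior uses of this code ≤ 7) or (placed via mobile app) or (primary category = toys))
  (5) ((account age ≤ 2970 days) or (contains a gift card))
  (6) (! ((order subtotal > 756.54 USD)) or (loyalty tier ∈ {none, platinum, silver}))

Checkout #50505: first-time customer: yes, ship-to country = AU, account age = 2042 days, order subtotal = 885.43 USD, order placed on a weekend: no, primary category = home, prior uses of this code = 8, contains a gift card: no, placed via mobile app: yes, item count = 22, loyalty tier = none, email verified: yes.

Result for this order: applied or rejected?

Applied

Atomic conditions:
  order subtotal < 435.58 USD: 885.43 < 435.58 is false
  email verified: yes → true
  primary category ∈ {electronics, grocery, toys}: home is not in the set → false
  loyalty tier ∈ {bronze, gold, none, platinum}: none is in the set → true
  first-time customer: yes → true
  order placed on a weekend: no → false
  ship-to country ∈ {AU, DE, FR, UK}: AU is in the set → true
  item count ≤ 25: 22 ≤ 25 is true
  prior uses of this code ≤ 7: 8 ≤ 7 is false
  placed via mobile app: yes → true
  primary category = toys: home == toys is false
  account age ≤ 2970 days: 2042 ≤ 2970 is true
  contains a gift card: no → false
  order subtotal > 756.54 USD: 885.43 > 756.54 is true
  loyalty tier ∈ {none, platinum, silver}: none is in the set → true
Combine:
[1.3] NOT false = true
[1] false OR true OR true = true
[2.1] NOT true = false
[2.2] NOT true = false
[2.3] NOT false = true
[2] false OR false OR true = true
[3] true OR true = true
[4] false OR true OR false = true
[5] true OR false = true
[6.1] NOT true = false
[6] false OR true = true
[root] true AND true AND true AND true AND true AND true = true
Overall: true → applied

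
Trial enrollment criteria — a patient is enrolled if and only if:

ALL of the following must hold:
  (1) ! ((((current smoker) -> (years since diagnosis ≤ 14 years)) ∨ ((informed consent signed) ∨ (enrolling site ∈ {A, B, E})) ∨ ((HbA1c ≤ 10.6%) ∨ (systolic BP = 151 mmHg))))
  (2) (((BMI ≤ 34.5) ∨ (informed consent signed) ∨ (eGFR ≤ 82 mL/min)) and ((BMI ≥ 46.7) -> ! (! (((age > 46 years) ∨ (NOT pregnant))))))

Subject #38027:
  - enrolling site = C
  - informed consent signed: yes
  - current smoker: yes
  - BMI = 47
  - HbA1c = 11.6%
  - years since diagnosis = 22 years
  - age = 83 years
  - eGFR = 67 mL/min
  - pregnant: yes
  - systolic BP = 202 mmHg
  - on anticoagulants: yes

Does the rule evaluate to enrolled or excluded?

Excluded

Atomic conditions:
  current smoker: yes → true
  years since diagnosis ≤ 14 years: 22 ≤ 14 is false
  informed consent signed: yes → true
  enrolling site ∈ {A, B, E}: C is not in the set → false
  HbA1c ≤ 10.6%: 11.6 ≤ 10.6 is false
  systolic BP = 151 mmHg: 202 == 151 is false
  BMI ≤ 34.5: 47 ≤ 34.5 is false
  eGFR ≤ 82 mL/min: 67 ≤ 82 is true
  BMI ≥ 46.7: 47 ≥ 46.7 is true
  age > 46 years: 83 > 46 is true
  NOT pregnant: yes → false
Combine:
[1.1.1] true → false = false
[1.1.2] true OR false = true
[1.1.3] false OR false = false
[1.1] false OR true OR false = true
[1] NOT true = false
[2.1] false OR true OR true = true
[2.2.2.1.1] true OR false = true
[2.2.2.1] NOT true = false
[2.2.2] NOT false = true
[2.2] true → true = true
[2] true AND true = true
[root] false AND true = false
Overall: false → excluded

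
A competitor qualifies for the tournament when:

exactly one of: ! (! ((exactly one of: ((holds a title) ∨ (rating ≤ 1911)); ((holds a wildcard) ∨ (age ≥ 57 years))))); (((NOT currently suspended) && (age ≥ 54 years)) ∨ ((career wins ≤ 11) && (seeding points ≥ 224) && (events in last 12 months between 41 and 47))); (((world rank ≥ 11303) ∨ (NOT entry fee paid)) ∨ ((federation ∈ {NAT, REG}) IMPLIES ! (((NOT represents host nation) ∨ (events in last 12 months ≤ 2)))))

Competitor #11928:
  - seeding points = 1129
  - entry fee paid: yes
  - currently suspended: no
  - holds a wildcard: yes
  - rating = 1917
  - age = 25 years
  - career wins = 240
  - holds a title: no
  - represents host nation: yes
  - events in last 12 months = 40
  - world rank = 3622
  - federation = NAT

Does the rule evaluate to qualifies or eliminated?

Atomic conditions:
  holds a title: no → false
  rating ≤ 1911: 1917 ≤ 1911 is false
  holds a wildcard: yes → true
  age ≥ 57 years: 25 ≥ 57 is false
  NOT currently suspended: no → true
  age ≥ 54 years: 25 ≥ 54 is false
  career wins ≤ 11: 240 ≤ 11 is false
  seeding points ≥ 224: 1129 ≥ 224 is true
  events in last 12 months between 41 and 47: 40 in [41, 47] is false
  world rank ≥ 11303: 3622 ≥ 11303 is false
  NOT entry fee paid: yes → false
  federation ∈ {NAT, REG}: NAT is in the set → true
  NOT represents host nation: yes → false
  events in last 12 months ≤ 2: 40 ≤ 2 is false
Combine:
[1.1.1.1] false OR false = false
[1.1.1.2] true OR false = true
[1.1.1] exactly-one(false, true) = true
[1.1] NOT true = false
[1] NOT false = true
[2.1] true AND false = false
[2.2] false AND true AND false = false
[2] false OR false = false
[3.1] false OR false = false
[3.2.2.1] false OR false = false
[3.2.2] NOT false = true
[3.2] true → true = true
[3] false OR true = true
[root] exactly-one(true, false, true) = false
Overall: false → eliminated

Eliminated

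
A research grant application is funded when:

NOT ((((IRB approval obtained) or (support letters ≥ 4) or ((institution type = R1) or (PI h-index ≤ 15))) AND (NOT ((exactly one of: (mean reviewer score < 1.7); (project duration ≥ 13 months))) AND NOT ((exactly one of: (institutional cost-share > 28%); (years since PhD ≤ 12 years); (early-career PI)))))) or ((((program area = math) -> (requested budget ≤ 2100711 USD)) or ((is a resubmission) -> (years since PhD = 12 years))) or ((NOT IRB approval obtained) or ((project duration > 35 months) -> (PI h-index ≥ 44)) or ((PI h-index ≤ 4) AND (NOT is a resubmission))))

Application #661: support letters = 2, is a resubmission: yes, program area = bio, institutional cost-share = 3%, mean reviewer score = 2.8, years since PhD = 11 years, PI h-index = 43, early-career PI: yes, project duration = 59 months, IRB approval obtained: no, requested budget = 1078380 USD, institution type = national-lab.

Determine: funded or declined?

Atomic conditions:
  IRB approval obtained: no → false
  support letters ≥ 4: 2 ≥ 4 is false
  institution type = R1: national-lab == R1 is false
  PI h-index ≤ 15: 43 ≤ 15 is false
  mean reviewer score < 1.7: 2.8 < 1.7 is false
  project duration ≥ 13 months: 59 ≥ 13 is true
  institutional cost-share > 28%: 3 > 28 is false
  years since PhD ≤ 12 years: 11 ≤ 12 is true
  early-career PI: yes → true
  program area = math: bio == math is false
  requested budget ≤ 2100711 USD: 1078380 ≤ 2100711 is true
  is a resubmission: yes → true
  years since PhD = 12 years: 11 == 12 is false
  NOT IRB approval obtained: no → true
  project duration > 35 months: 59 > 35 is true
  PI h-index ≥ 44: 43 ≥ 44 is false
  PI h-index ≤ 4: 43 ≤ 4 is false
  NOT is a resubmission: yes → false
Combine:
[1.1.1.3] false OR false = false
[1.1.1] false OR false OR false = false
[1.1.2.1.1] exactly-one(false, true) = true
[1.1.2.1] NOT true = false
[1.1.2.2.1] exactly-one(false, true, true) = false
[1.1.2.2] NOT false = true
[1.1.2] false AND true = false
[1.1] false AND false = false
[1] NOT false = true
[2.1.1] false → true (antecedent false ⇒ implication holds) = true
[2.1.2] true → false = false
[2.1] true OR false = true
[2.2.2] true → false = false
[2.2.3] false AND false = false
[2.2] true OR false OR false = true
[2] true OR true = true
[root] true OR true = true
Overall: true → funded

Funded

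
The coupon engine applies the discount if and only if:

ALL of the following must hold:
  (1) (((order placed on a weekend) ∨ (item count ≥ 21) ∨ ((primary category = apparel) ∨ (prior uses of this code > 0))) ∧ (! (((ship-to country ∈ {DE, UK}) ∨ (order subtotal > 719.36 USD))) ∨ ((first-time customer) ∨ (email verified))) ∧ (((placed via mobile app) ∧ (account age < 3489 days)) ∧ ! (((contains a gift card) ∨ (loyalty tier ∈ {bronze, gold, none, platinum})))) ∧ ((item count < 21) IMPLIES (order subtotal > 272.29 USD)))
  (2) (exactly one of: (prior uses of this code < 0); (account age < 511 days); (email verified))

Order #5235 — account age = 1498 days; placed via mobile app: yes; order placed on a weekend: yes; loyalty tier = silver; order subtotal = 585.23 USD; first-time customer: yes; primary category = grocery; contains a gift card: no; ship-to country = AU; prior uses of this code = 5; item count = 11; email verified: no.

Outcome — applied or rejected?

Rejected

Atomic conditions:
  order placed on a weekend: yes → true
  item count ≥ 21: 11 ≥ 21 is false
  primary category = apparel: grocery == apparel is false
  prior uses of this code > 0: 5 > 0 is true
  ship-to country ∈ {DE, UK}: AU is not in the set → false
  order subtotal > 719.36 USD: 585.23 > 719.36 is false
  first-time customer: yes → true
  email verified: no → false
  placed via mobile app: yes → true
  account age < 3489 days: 1498 < 3489 is true
  contains a gift card: no → false
  loyalty tier ∈ {bronze, gold, none, platinum}: silver is not in the set → false
  item count < 21: 11 < 21 is true
  order subtotal > 272.29 USD: 585.23 > 272.29 is true
  prior uses of this code < 0: 5 < 0 is false
  account age < 511 days: 1498 < 511 is false
Combine:
[1.1.3] false OR true = true
[1.1] true OR false OR true = true
[1.2.1.1] false OR false = false
[1.2.1] NOT false = true
[1.2.2] true OR false = true
[1.2] true OR true = true
[1.3.1] true AND true = true
[1.3.2.1] false OR false = false
[1.3.2] NOT false = true
[1.3] true AND true = true
[1.4] true → true = true
[1] true AND true AND true AND true = true
[2] exactly-one(false, false, false) = false
[root] true AND false = false
Overall: false → rejected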